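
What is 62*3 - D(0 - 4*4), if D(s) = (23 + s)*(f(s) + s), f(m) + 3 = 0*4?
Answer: 319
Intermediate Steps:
f(m) = -3 (f(m) = -3 + 0*4 = -3 + 0 = -3)
D(s) = (-3 + s)*(23 + s) (D(s) = (23 + s)*(-3 + s) = (-3 + s)*(23 + s))
62*3 - D(0 - 4*4) = 62*3 - (-69 + (0 - 4*4)² + 20*(0 - 4*4)) = 186 - (-69 + (0 - 16)² + 20*(0 - 16)) = 186 - (-69 + (-16)² + 20*(-16)) = 186 - (-69 + 256 - 320) = 186 - 1*(-133) = 186 + 133 = 319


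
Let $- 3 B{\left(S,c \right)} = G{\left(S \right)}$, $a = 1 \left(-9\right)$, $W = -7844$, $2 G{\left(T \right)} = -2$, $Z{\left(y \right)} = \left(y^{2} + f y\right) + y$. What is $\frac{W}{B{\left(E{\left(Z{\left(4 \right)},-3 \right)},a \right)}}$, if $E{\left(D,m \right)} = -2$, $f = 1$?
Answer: $-23532$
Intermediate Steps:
$Z{\left(y \right)} = y^{2} + 2 y$ ($Z{\left(y \right)} = \left(y^{2} + 1 y\right) + y = \left(y^{2} + y\right) + y = \left(y + y^{2}\right) + y = y^{2} + 2 y$)
$G{\left(T \right)} = -1$ ($G{\left(T \right)} = \frac{1}{2} \left(-2\right) = -1$)
$a = -9$
$B{\left(S,c \right)} = \frac{1}{3}$ ($B{\left(S,c \right)} = \left(- \frac{1}{3}\right) \left(-1\right) = \frac{1}{3}$)
$\frac{W}{B{\left(E{\left(Z{\left(4 \right)},-3 \right)},a \right)}} = - 7844 \frac{1}{\frac{1}{3}} = \left(-7844\right) 3 = -23532$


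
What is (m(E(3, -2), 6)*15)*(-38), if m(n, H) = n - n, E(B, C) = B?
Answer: 0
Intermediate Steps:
m(n, H) = 0
(m(E(3, -2), 6)*15)*(-38) = (0*15)*(-38) = 0*(-38) = 0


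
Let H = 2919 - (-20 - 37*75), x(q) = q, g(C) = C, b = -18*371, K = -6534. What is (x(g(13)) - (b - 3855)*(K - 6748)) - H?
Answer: -139905007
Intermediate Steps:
b = -6678
H = 5714 (H = 2919 - (-20 - 2775) = 2919 - 1*(-2795) = 2919 + 2795 = 5714)
(x(g(13)) - (b - 3855)*(K - 6748)) - H = (13 - (-6678 - 3855)*(-6534 - 6748)) - 1*5714 = (13 - (-10533)*(-13282)) - 5714 = (13 - 1*139899306) - 5714 = (13 - 139899306) - 5714 = -139899293 - 5714 = -139905007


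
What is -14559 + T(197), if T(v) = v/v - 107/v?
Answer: -2868033/197 ≈ -14559.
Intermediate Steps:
T(v) = 1 - 107/v
-14559 + T(197) = -14559 + (-107 + 197)/197 = -14559 + (1/197)*90 = -14559 + 90/197 = -2868033/197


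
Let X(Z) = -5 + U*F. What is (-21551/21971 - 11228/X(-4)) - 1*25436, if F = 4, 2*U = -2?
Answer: -4783192775/197739 ≈ -24189.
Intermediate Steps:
U = -1 (U = (1/2)*(-2) = -1)
X(Z) = -9 (X(Z) = -5 - 1*4 = -5 - 4 = -9)
(-21551/21971 - 11228/X(-4)) - 1*25436 = (-21551/21971 - 11228/(-9)) - 1*25436 = (-21551*1/21971 - 11228*(-1/9)) - 25436 = (-21551/21971 + 11228/9) - 25436 = 246496429/197739 - 25436 = -4783192775/197739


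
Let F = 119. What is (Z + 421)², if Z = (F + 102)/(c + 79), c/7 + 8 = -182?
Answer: 277149602500/1565001 ≈ 1.7709e+5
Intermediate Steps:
c = -1330 (c = -56 + 7*(-182) = -56 - 1274 = -1330)
Z = -221/1251 (Z = (119 + 102)/(-1330 + 79) = 221/(-1251) = 221*(-1/1251) = -221/1251 ≈ -0.17666)
(Z + 421)² = (-221/1251 + 421)² = (526450/1251)² = 277149602500/1565001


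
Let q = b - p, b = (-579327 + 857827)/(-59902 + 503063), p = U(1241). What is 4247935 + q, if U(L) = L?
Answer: 1881969438234/443161 ≈ 4.2467e+6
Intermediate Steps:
p = 1241
b = 278500/443161 ≈ 0.62844
q = -549684301/443161 (q = 278500/443161 - 1*1241 = 278500/443161 - 1241 = -549684301/443161 ≈ -1240.4)
4247935 + q = 4247935 - 549684301/443161 = 1881969438234/443161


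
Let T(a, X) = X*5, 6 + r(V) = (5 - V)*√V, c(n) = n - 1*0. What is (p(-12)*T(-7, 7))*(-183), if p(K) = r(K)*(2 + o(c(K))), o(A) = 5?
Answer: 269010 - 1524390*I*√3 ≈ 2.6901e+5 - 2.6403e+6*I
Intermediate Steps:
c(n) = n (c(n) = n + 0 = n)
r(V) = -6 + √V*(5 - V) (r(V) = -6 + (5 - V)*√V = -6 + √V*(5 - V))
T(a, X) = 5*X
p(K) = -42 - 7*K^(3/2) + 35*√K (p(K) = (-6 - K^(3/2) + 5*√K)*(2 + 5) = (-6 - K^(3/2) + 5*√K)*7 = -42 - 7*K^(3/2) + 35*√K)
(p(-12)*T(-7, 7))*(-183) = ((-42 - (-168)*I*√3 + 35*√(-12))*(5*7))*(-183) = ((-42 - (-168)*I*√3 + 35*(2*I*√3))*35)*(-183) = ((-42 + 168*I*√3 + 70*I*√3)*35)*(-183) = ((-42 + 238*I*√3)*35)*(-183) = (-1470 + 8330*I*√3)*(-183) = 269010 - 1524390*I*√3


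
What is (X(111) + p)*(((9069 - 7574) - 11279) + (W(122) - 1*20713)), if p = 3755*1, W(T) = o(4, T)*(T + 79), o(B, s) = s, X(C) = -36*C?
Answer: 1439975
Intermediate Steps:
W(T) = T*(79 + T) (W(T) = T*(T + 79) = T*(79 + T))
p = 3755
(X(111) + p)*(((9069 - 7574) - 11279) + (W(122) - 1*20713)) = (-36*111 + 3755)*(((9069 - 7574) - 11279) + (122*(79 + 122) - 1*20713)) = (-3996 + 3755)*((1495 - 11279) + (122*201 - 20713)) = -241*(-9784 + (24522 - 20713)) = -241*(-9784 + 3809) = -241*(-5975) = 1439975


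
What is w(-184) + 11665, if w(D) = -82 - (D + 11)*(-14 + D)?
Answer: -22671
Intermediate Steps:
w(D) = -82 - (-14 + D)*(11 + D) (w(D) = -82 - (11 + D)*(-14 + D) = -82 - (-14 + D)*(11 + D))
w(-184) + 11665 = (72 - 1*(-184)² + 3*(-184)) + 11665 = (72 - 1*33856 - 552) + 11665 = (72 - 33856 - 552) + 11665 = -34336 + 11665 = -22671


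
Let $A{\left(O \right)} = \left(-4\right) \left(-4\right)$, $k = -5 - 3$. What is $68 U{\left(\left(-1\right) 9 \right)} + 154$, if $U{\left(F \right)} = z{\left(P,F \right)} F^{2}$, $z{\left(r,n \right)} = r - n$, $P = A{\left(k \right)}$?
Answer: $137854$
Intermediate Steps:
$k = -8$
$A{\left(O \right)} = 16$
$P = 16$
$U{\left(F \right)} = F^{2} \left(16 - F\right)$ ($U{\left(F \right)} = \left(16 - F\right) F^{2} = F^{2} \left(16 - F\right)$)
$68 U{\left(\left(-1\right) 9 \right)} + 154 = 68 \left(\left(-1\right) 9\right)^{2} \left(16 - \left(-1\right) 9\right) + 154 = 68 \left(-9\right)^{2} \left(16 - -9\right) + 154 = 68 \cdot 81 \left(16 + 9\right) + 154 = 68 \cdot 81 \cdot 25 + 154 = 68 \cdot 2025 + 154 = 137700 + 154 = 137854$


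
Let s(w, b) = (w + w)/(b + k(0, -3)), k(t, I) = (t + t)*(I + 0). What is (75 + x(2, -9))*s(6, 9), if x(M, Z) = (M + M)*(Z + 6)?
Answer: 84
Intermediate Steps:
k(t, I) = 2*I*t (k(t, I) = (2*t)*I = 2*I*t)
x(M, Z) = 2*M*(6 + Z) (x(M, Z) = (2*M)*(6 + Z) = 2*M*(6 + Z))
s(w, b) = 2*w/b (s(w, b) = (w + w)/(b + 2*(-3)*0) = (2*w)/(b + 0) = (2*w)/b = 2*w/b)
(75 + x(2, -9))*s(6, 9) = (75 + 2*2*(6 - 9))*(2*6/9) = (75 + 2*2*(-3))*(2*6*(1/9)) = (75 - 12)*(4/3) = 63*(4/3) = 84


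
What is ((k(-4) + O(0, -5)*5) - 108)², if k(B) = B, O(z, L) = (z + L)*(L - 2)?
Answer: 3969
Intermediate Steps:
O(z, L) = (-2 + L)*(L + z) (O(z, L) = (L + z)*(-2 + L) = (-2 + L)*(L + z))
((k(-4) + O(0, -5)*5) - 108)² = ((-4 + ((-5)² - 2*(-5) - 2*0 - 5*0)*5) - 108)² = ((-4 + (25 + 10 + 0 + 0)*5) - 108)² = ((-4 + 35*5) - 108)² = ((-4 + 175) - 108)² = (171 - 108)² = 63² = 3969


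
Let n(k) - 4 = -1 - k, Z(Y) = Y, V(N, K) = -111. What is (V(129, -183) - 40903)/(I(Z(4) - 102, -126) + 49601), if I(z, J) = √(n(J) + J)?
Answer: -1017167707/1230129599 + 20507*√3/1230129599 ≈ -0.82685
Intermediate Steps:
n(k) = 3 - k (n(k) = 4 + (-1 - k) = 3 - k)
I(z, J) = √3 (I(z, J) = √((3 - J) + J) = √3)
(V(129, -183) - 40903)/(I(Z(4) - 102, -126) + 49601) = (-111 - 40903)/(√3 + 49601) = -41014/(49601 + √3)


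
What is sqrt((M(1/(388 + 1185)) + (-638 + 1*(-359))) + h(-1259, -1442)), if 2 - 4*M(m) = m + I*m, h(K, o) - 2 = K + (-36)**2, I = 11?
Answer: I*sqrt(78319826)/286 ≈ 30.944*I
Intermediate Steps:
h(K, o) = 1298 + K (h(K, o) = 2 + (K + (-36)**2) = 2 + (K + 1296) = 2 + (1296 + K) = 1298 + K)
M(m) = 1/2 - 3*m (M(m) = 1/2 - (m + 11*m)/4 = 1/2 - 3*m)
sqrt((M(1/(388 + 1185)) + (-638 + 1*(-359))) + h(-1259, -1442)) = sqrt(((1/2 - 3/(388 + 1185)) + (-638 + 1*(-359))) + (1298 - 1259)) = sqrt(((1/2 - 3/1573) + (-638 - 359)) + 39) = sqrt(((1/2 - 3*1/1573) - 997) + 39) = sqrt(((1/2 - 3/1573) - 997) + 39) = sqrt((1567/3146 - 997) + 39) = sqrt(-3134995/3146 + 39) = sqrt(-3012301/3146) = I*sqrt(78319826)/286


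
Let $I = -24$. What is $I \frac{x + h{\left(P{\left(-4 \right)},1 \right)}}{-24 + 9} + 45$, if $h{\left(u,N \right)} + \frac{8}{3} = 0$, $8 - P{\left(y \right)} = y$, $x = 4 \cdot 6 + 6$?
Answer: $\frac{1331}{15} \approx 88.733$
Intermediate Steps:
$x = 30$ ($x = 24 + 6 = 30$)
$P{\left(y \right)} = 8 - y$
$h{\left(u,N \right)} = - \frac{8}{3}$ ($h{\left(u,N \right)} = - \frac{8}{3} + 0 = - \frac{8}{3}$)
$I \frac{x + h{\left(P{\left(-4 \right)},1 \right)}}{-24 + 9} + 45 = - 24 \frac{30 - \frac{8}{3}}{-24 + 9} + 45 = - 24 \frac{82}{3 \left(-15\right)} + 45 = - 24 \cdot \frac{82}{3} \left(- \frac{1}{15}\right) + 45 = \left(-24\right) \left(- \frac{82}{45}\right) + 45 = \frac{656}{15} + 45 = \frac{1331}{15}$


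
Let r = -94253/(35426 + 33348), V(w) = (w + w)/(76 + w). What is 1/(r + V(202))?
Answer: 9559586/791181 ≈ 12.083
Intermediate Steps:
V(w) = 2*w/(76 + w) (V(w) = (2*w)/(76 + w) = 2*w/(76 + w))
r = -94253/68774 ≈ -1.3705
1/(r + V(202)) = 1/(-94253/68774 + 2*202/(76 + 202)) = 1/(-94253/68774 + 2*202/278) = 1/(-94253/68774 + 2*202*(1/278)) = 1/(-94253/68774 + 202/139) = 1/(791181/9559586) = 9559586/791181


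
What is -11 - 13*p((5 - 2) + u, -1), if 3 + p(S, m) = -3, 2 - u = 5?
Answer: 67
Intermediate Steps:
u = -3 (u = 2 - 1*5 = 2 - 5 = -3)
p(S, m) = -6 (p(S, m) = -3 - 3 = -6)
-11 - 13*p((5 - 2) + u, -1) = -11 - 13*(-6) = -11 + 78 = 67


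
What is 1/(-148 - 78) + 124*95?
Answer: 2662279/226 ≈ 11780.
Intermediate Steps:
1/(-148 - 78) + 124*95 = 1/(-226) + 11780 = -1/226 + 11780 = 2662279/226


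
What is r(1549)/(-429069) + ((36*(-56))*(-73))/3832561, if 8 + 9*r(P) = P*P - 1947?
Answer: -8620050999878/14799898041381 ≈ -0.58244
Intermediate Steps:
r(P) = -1955/9 + P²/9 (r(P) = -8/9 + (P*P - 1947)/9 = -8/9 + (P² - 1947)/9 = -8/9 + (-1947 + P²)/9 = -8/9 + (-649/3 + P²/9) = -1955/9 + P²/9)
r(1549)/(-429069) + ((36*(-56))*(-73))/3832561 = (-1955/9 + (⅑)*1549²)/(-429069) + ((36*(-56))*(-73))/3832561 = (-1955/9 + (⅑)*2399401)*(-1/429069) - 2016*(-73)*(1/3832561) = (-1955/9 + 2399401/9)*(-1/429069) + 147168*(1/3832561) = (2397446/9)*(-1/429069) + 147168/3832561 = -2397446/3861621 + 147168/3832561 = -8620050999878/14799898041381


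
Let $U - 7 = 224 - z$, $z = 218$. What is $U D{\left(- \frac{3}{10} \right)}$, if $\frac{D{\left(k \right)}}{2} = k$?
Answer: $- \frac{39}{5} \approx -7.8$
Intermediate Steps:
$U = 13$ ($U = 7 + \left(224 - 218\right) = 7 + 6 = 13$)
$D{\left(k \right)} = 2 k$
$U D{\left(- \frac{3}{10} \right)} = 13 \cdot 2 \left(- \frac{3}{10}\right) = 13 \left(- \frac{3}{5}\right) = - \frac{39}{5}$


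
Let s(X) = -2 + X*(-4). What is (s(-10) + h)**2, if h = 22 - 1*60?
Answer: 0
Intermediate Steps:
s(X) = -2 - 4*X
h = -38 (h = 22 - 60 = -38)
(s(-10) + h)**2 = ((-2 - 4*(-10)) - 38)**2 = ((-2 + 40) - 38)**2 = (38 - 38)**2 = 0**2 = 0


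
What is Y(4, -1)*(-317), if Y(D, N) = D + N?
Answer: -951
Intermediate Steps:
Y(4, -1)*(-317) = (4 - 1)*(-317) = 3*(-317) = -951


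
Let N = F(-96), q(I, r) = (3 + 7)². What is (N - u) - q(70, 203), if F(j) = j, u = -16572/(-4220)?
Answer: -210923/1055 ≈ -199.93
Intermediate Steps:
q(I, r) = 100 (q(I, r) = 10² = 100)
u = 4143/1055 (u = -16572*(-1/4220) = 4143/1055 ≈ 3.9270)
N = -96
(N - u) - q(70, 203) = (-96 - 1*4143/1055) - 1*100 = (-96 - 4143/1055) - 100 = -105423/1055 - 100 = -210923/1055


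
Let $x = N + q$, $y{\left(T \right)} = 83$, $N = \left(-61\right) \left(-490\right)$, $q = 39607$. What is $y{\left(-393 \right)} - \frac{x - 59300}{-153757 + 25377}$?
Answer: $\frac{10665737}{128380} \approx 83.079$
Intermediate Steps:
$N = 29890$
$x = 69497$ ($x = 29890 + 39607 = 69497$)
$y{\left(-393 \right)} - \frac{x - 59300}{-153757 + 25377} = 83 - \frac{69497 - 59300}{-153757 + 25377} = 83 - \frac{10197}{-128380} = 83 - 10197 \left(- \frac{1}{128380}\right) = 83 - - \frac{10197}{128380} = 83 + \frac{10197}{128380} = \frac{10665737}{128380}$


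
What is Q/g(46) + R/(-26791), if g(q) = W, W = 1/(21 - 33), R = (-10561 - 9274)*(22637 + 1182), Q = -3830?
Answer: 1703764225/26791 ≈ 63595.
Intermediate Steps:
R = -472449865 (R = -19835*23819 = -472449865)
W = -1/12 (W = 1/(-12) = -1/12 ≈ -0.083333)
g(q) = -1/12
Q/g(46) + R/(-26791) = -3830/(-1/12) - 472449865/(-26791) = -3830*(-12) - 472449865*(-1/26791) = 45960 + 472449865/26791 = 1703764225/26791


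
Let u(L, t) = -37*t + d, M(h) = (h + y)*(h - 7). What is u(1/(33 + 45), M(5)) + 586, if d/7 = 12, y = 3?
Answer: 1262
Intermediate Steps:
d = 84 (d = 7*12 = 84)
M(h) = (-7 + h)*(3 + h) (M(h) = (h + 3)*(h - 7) = (3 + h)*(-7 + h) = (-7 + h)*(3 + h))
u(L, t) = 84 - 37*t (u(L, t) = -37*t + 84 = 84 - 37*t)
u(1/(33 + 45), M(5)) + 586 = (84 - 37*(-21 + 5² - 4*5)) + 586 = (84 - 37*(-21 + 25 - 20)) + 586 = (84 - 37*(-16)) + 586 = (84 + 592) + 586 = 676 + 586 = 1262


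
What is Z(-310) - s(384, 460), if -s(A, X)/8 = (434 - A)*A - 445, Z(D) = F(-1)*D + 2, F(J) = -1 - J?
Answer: 150042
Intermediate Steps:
Z(D) = 2 (Z(D) = (-1 - 1*(-1))*D + 2 = (-1 + 1)*D + 2 = 0*D + 2 = 0 + 2 = 2)
s(A, X) = 3560 - 8*A*(434 - A) (s(A, X) = -8*((434 - A)*A - 445) = -8*(A*(434 - A) - 445) = -8*(-445 + A*(434 - A)) = 3560 - 8*A*(434 - A))
Z(-310) - s(384, 460) = 2 - (3560 - 3472*384 + 8*384²) = 2 - (3560 - 1333248 + 8*147456) = 2 - (3560 - 1333248 + 1179648) = 2 - 1*(-150040) = 2 + 150040 = 150042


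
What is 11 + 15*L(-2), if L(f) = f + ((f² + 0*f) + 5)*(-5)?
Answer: -694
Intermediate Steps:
L(f) = -25 + f - 5*f² (L(f) = f + ((f² + 0) + 5)*(-5) = f + (f² + 5)*(-5) = f + (5 + f²)*(-5) = f + (-25 - 5*f²) = -25 + f - 5*f²)
11 + 15*L(-2) = 11 + 15*(-25 - 2 - 5*(-2)²) = 11 + 15*(-25 - 2 - 5*4) = 11 + 15*(-25 - 2 - 20) = 11 + 15*(-47) = 11 - 705 = -694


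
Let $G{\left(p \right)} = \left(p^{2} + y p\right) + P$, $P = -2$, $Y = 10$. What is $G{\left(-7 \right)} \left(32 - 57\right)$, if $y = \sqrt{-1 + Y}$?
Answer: $-650$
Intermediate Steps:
$y = 3$ ($y = \sqrt{-1 + 10} = \sqrt{9} = 3$)
$G{\left(p \right)} = -2 + p^{2} + 3 p$ ($G{\left(p \right)} = \left(p^{2} + 3 p\right) - 2 = -2 + p^{2} + 3 p$)
$G{\left(-7 \right)} \left(32 - 57\right) = \left(-2 + \left(-7\right)^{2} + 3 \left(-7\right)\right) \left(32 - 57\right) = \left(-2 + 49 - 21\right) \left(-25\right) = 26 \left(-25\right) = -650$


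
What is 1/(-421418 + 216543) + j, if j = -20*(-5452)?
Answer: 22339569999/204875 ≈ 1.0904e+5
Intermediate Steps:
j = 109040
1/(-421418 + 216543) + j = 1/(-421418 + 216543) + 109040 = 1/(-204875) + 109040 = -1/204875 + 109040 = 22339569999/204875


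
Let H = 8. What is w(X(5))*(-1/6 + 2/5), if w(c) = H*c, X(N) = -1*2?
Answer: -56/15 ≈ -3.7333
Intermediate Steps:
X(N) = -2
w(c) = 8*c
w(X(5))*(-1/6 + 2/5) = (8*(-2))*(-1/6 + 2/5) = -16*(-1*⅙ + 2*(⅕)) = -16*(-⅙ + ⅖) = -16*7/30 = -56/15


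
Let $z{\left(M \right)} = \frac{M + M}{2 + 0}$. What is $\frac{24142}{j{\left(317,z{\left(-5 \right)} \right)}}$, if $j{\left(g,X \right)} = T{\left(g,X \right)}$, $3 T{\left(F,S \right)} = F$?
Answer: $\frac{72426}{317} \approx 228.47$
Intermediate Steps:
$T{\left(F,S \right)} = \frac{F}{3}$
$z{\left(M \right)} = M$ ($z{\left(M \right)} = \frac{2 M}{2} = 2 M \frac{1}{2} = M$)
$j{\left(g,X \right)} = \frac{g}{3}$
$\frac{24142}{j{\left(317,z{\left(-5 \right)} \right)}} = \frac{24142}{\frac{1}{3} \cdot 317} = \frac{24142}{\frac{317}{3}} = 24142 \cdot \frac{3}{317} = \frac{72426}{317}$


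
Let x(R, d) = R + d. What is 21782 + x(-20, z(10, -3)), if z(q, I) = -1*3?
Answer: 21759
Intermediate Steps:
z(q, I) = -3
21782 + x(-20, z(10, -3)) = 21782 + (-20 - 3) = 21782 - 23 = 21759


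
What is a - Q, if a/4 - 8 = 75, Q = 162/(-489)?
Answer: 54170/163 ≈ 332.33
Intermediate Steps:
Q = -54/163 (Q = 162*(-1/489) = -54/163 ≈ -0.33129)
a = 332 (a = 32 + 4*75 = 32 + 300 = 332)
a - Q = 332 - 1*(-54/163) = 332 + 54/163 = 54170/163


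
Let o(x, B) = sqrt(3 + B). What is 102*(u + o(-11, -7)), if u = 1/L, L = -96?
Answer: -17/16 + 204*I ≈ -1.0625 + 204.0*I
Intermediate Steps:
u = -1/96 (u = 1/(-96) = -1/96 ≈ -0.010417)
102*(u + o(-11, -7)) = 102*(-1/96 + sqrt(3 - 7)) = 102*(-1/96 + sqrt(-4)) = 102*(-1/96 + 2*I) = -17/16 + 204*I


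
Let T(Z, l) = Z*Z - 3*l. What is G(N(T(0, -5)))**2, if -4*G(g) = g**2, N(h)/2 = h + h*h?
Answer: 3317760000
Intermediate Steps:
T(Z, l) = Z**2 - 3*l
N(h) = 2*h + 2*h**2 (N(h) = 2*(h + h*h) = 2*(h + h**2) = 2*h + 2*h**2)
G(g) = -g**2/4
G(N(T(0, -5)))**2 = (-4*(1 + (0**2 - 3*(-5)))**2*(0**2 - 3*(-5))**2/4)**2 = (-4*(0 + 15)**2*(1 + (0 + 15))**2/4)**2 = (-900*(1 + 15)**2/4)**2 = (-(2*15*16)**2/4)**2 = (-1/4*480**2)**2 = (-1/4*230400)**2 = (-57600)**2 = 3317760000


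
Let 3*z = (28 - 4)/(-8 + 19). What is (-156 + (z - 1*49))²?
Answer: 5049009/121 ≈ 41727.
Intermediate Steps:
z = 8/11 (z = ((28 - 4)/(-8 + 19))/3 = (24/11)/3 = (24*(1/11))/3 = (⅓)*(24/11) = 8/11 ≈ 0.72727)
(-156 + (z - 1*49))² = (-156 + (8/11 - 1*49))² = (-156 + (8/11 - 49))² = (-156 - 531/11)² = (-2247/11)² = 5049009/121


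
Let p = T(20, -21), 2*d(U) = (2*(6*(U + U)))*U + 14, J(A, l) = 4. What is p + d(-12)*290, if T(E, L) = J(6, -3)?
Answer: 503154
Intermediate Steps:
d(U) = 7 + 12*U**2 (d(U) = ((2*(6*(U + U)))*U + 14)/2 = ((2*(6*(2*U)))*U + 14)/2 = ((2*(12*U))*U + 14)/2 = ((24*U)*U + 14)/2 = (24*U**2 + 14)/2 = (14 + 24*U**2)/2 = 7 + 12*U**2)
T(E, L) = 4
p = 4
p + d(-12)*290 = 4 + (7 + 12*(-12)**2)*290 = 4 + (7 + 12*144)*290 = 4 + (7 + 1728)*290 = 4 + 1735*290 = 4 + 503150 = 503154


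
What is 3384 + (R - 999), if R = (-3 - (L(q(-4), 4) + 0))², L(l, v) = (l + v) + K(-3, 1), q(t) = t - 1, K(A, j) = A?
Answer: 2386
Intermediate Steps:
q(t) = -1 + t
L(l, v) = -3 + l + v (L(l, v) = (l + v) - 3 = -3 + l + v)
R = 1 (R = (-3 - ((-3 + (-1 - 4) + 4) + 0))² = (-3 - ((-3 - 5 + 4) + 0))² = (-3 - (-4 + 0))² = (-3 - 1*(-4))² = (-3 + 4)² = 1² = 1)
3384 + (R - 999) = 3384 + (1 - 999) = 3384 - 998 = 2386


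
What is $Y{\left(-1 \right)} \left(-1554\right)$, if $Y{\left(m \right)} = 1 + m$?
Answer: $0$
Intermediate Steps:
$Y{\left(-1 \right)} \left(-1554\right) = \left(1 - 1\right) \left(-1554\right) = 0 \left(-1554\right) = 0$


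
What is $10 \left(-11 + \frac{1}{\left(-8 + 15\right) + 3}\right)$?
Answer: $-109$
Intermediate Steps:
$10 \left(-11 + \frac{1}{\left(-8 + 15\right) + 3}\right) = 10 \left(-11 + \frac{1}{7 + 3}\right) = 10 \left(-11 + \frac{1}{10}\right) = 10 \left(- \frac{109}{10}\right) = -109$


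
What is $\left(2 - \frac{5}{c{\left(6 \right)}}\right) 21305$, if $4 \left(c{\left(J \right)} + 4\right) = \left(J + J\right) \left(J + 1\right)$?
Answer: $\frac{617845}{17} \approx 36344.0$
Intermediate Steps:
$c{\left(J \right)} = -4 + \frac{J \left(1 + J\right)}{2}$ ($c{\left(J \right)} = -4 + \frac{\left(J + J\right) \left(J + 1\right)}{4} = -4 + \frac{2 J \left(1 + J\right)}{4} = -4 + \frac{J \left(1 + J\right)}{2}$)
$\left(2 - \frac{5}{c{\left(6 \right)}}\right) 21305 = \left(2 - \frac{5}{-4 + \frac{1}{2} \cdot 6 + \frac{6^{2}}{2}}\right) 21305 = \left(2 - \frac{5}{-4 + 3 + \frac{1}{2} \cdot 36}\right) 21305 = \left(2 - \frac{5}{-4 + 3 + 18}\right) 21305 = \left(2 - \frac{5}{17}\right) 21305 = \frac{29}{17} \cdot 21305 = \frac{617845}{17}$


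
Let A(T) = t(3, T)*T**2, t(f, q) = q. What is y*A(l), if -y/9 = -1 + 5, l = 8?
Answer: -18432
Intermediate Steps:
y = -36 (y = -9*(-1 + 5) = -9*4 = -36)
A(T) = T**3 (A(T) = T*T**2 = T**3)
y*A(l) = -36*8**3 = -36*512 = -18432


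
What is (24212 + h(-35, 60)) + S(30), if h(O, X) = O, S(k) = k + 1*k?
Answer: 24237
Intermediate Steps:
S(k) = 2*k (S(k) = k + k = 2*k)
(24212 + h(-35, 60)) + S(30) = (24212 - 35) + 2*30 = 24177 + 60 = 24237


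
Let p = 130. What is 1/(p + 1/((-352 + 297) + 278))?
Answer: 223/28991 ≈ 0.0076920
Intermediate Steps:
1/(p + 1/((-352 + 297) + 278)) = 1/(130 + 1/((-352 + 297) + 278)) = 1/(130 + 1/(-55 + 278)) = 1/(130 + 1/223) = 1/(28991/223) = 223/28991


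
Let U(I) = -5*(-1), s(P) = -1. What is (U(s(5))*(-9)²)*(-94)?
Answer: -38070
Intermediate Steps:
U(I) = 5
(U(s(5))*(-9)²)*(-94) = (5*(-9)²)*(-94) = (5*81)*(-94) = 405*(-94) = -38070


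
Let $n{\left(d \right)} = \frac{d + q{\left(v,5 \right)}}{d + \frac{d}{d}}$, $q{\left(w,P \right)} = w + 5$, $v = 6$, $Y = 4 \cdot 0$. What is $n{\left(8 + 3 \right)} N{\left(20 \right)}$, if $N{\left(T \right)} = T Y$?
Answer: $0$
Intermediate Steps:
$Y = 0$
$q{\left(w,P \right)} = 5 + w$
$n{\left(d \right)} = \frac{11 + d}{1 + d}$ ($n{\left(d \right)} = \frac{d + \left(5 + 6\right)}{d + \frac{d}{d}} = \frac{d + 11}{d + 1} = \frac{11 + d}{1 + d}$)
$N{\left(T \right)} = 0$ ($N{\left(T \right)} = T 0 = 0$)
$n{\left(8 + 3 \right)} N{\left(20 \right)} = \frac{11 + \left(8 + 3\right)}{1 + \left(8 + 3\right)} 0 = \frac{11 + 11}{1 + 11} \cdot 0 = \frac{1}{12} \cdot 22 \cdot 0 = \frac{11}{6} \cdot 0 = 0$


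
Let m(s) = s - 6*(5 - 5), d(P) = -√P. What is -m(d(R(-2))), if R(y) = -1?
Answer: I ≈ 1.0*I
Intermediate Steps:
m(s) = s (m(s) = s - 6*0 = s - 1*0 = s + 0 = s)
-m(d(R(-2))) = -(-1)*√(-1) = -(-1)*I = I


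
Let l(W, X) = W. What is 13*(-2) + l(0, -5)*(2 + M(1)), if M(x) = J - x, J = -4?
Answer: -26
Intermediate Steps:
M(x) = -4 - x
13*(-2) + l(0, -5)*(2 + M(1)) = 13*(-2) + 0*(2 + (-4 - 1*1)) = -26 + 0*(2 + (-4 - 1)) = -26 + 0*(2 - 5) = -26 + 0*(-3) = -26 + 0 = -26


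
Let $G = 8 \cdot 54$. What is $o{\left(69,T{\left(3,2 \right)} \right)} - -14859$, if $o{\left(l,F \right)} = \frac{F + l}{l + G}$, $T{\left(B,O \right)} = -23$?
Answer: $\frac{7444405}{501} \approx 14859.0$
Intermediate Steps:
$G = 432$
$o{\left(l,F \right)} = \frac{F + l}{432 + l}$ ($o{\left(l,F \right)} = \frac{F + l}{l + 432} = \frac{F + l}{432 + l}$)
$o{\left(69,T{\left(3,2 \right)} \right)} - -14859 = \frac{-23 + 69}{432 + 69} - -14859 = \frac{1}{501} \cdot 46 + 14859 = \frac{46}{501} + 14859 = \frac{7444405}{501}$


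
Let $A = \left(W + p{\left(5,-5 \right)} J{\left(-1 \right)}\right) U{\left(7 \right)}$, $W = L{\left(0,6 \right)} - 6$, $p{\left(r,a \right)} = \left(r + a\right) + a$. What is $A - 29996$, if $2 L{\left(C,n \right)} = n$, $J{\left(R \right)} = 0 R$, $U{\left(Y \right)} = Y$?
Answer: $-30017$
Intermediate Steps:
$p{\left(r,a \right)} = r + 2 a$ ($p{\left(r,a \right)} = \left(a + r\right) + a = r + 2 a$)
$J{\left(R \right)} = 0$
$L{\left(C,n \right)} = \frac{n}{2}$
$W = -3$ ($W = \frac{1}{2} \cdot 6 - 6 = 3 - 6 = -3$)
$A = -21$ ($A = \left(-3 + \left(5 + 2 \left(-5\right)\right) 0\right) 7 = \left(-3 + \left(5 - 10\right) 0\right) 7 = \left(-3 - 0\right) 7 = \left(-3 + 0\right) 7 = \left(-3\right) 7 = -21$)
$A - 29996 = -21 - 29996 = -30017$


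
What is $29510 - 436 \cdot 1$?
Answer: $29074$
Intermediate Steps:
$29510 - 436 \cdot 1 = 29510 - 436 = 29074$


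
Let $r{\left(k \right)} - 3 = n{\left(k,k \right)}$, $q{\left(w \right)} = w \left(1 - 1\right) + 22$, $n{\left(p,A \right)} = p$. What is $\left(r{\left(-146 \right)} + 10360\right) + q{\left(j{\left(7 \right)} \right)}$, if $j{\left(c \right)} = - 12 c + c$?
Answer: $10239$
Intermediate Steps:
$j{\left(c \right)} = - 11 c$
$q{\left(w \right)} = 22$ ($q{\left(w \right)} = w 0 + 22 = 0 + 22 = 22$)
$r{\left(k \right)} = 3 + k$
$\left(r{\left(-146 \right)} + 10360\right) + q{\left(j{\left(7 \right)} \right)} = \left(\left(3 - 146\right) + 10360\right) + 22 = \left(-143 + 10360\right) + 22 = 10217 + 22 = 10239$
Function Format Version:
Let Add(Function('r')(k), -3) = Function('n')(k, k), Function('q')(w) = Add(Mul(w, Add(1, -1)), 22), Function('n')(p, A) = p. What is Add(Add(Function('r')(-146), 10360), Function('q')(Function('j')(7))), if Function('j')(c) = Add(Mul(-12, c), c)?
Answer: 10239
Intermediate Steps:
Function('j')(c) = Mul(-11, c)
Function('q')(w) = 22 (Function('q')(w) = Add(Mul(w, 0), 22) = Add(0, 22) = 22)
Function('r')(k) = Add(3, k)
Add(Add(Function('r')(-146), 10360), Function('q')(Function('j')(7))) = Add(Add(Add(3, -146), 10360), 22) = Add(Add(-143, 10360), 22) = Add(10217, 22) = 10239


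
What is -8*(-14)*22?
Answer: 2464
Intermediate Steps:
-8*(-14)*22 = 112*22 = 2464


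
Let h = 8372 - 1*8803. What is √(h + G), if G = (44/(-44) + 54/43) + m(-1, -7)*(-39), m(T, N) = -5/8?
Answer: I*√12022026/172 ≈ 20.159*I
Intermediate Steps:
m(T, N) = -5/8 (m(T, N) = -5*⅛ = -5/8)
G = 8473/344 (G = (44/(-44) + 54/43) - 5/8*(-39) = (44*(-1/44) + 54*(1/43)) + 195/8 = (-1 + 54/43) + 195/8 = 11/43 + 195/8 = 8473/344 ≈ 24.631)
h = -431 (h = 8372 - 8803 = -431)
√(h + G) = √(-431 + 8473/344) = √(-139791/344) = I*√12022026/172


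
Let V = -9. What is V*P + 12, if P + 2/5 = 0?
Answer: 78/5 ≈ 15.600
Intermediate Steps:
P = -⅖ (P = -⅖ + 0 = -⅖ ≈ -0.40000)
V*P + 12 = -9*(-⅖) + 12 = 18/5 + 12 = 78/5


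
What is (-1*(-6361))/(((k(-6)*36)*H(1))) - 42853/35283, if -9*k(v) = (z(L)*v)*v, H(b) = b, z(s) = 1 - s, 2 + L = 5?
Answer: 70697833/3387168 ≈ 20.872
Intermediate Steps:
L = 3 (L = -2 + 5 = 3)
k(v) = 2*v²/9 (k(v) = -(1 - 1*3)*v*v/9 = -(1 - 3)*v*v/9 = -(-2*v)*v/9 = -(-2)*v²/9 = 2*v²/9)
(-1*(-6361))/(((k(-6)*36)*H(1))) - 42853/35283 = (-1*(-6361))/(((((2/9)*(-6)²)*36)*1)) - 42853/35283 = 6361/(((((2/9)*36)*36)*1)) - 42853*1/35283 = 6361/(((8*36)*1)) - 42853/35283 = 6361/((288*1)) - 42853/35283 = 6361/288 - 42853/35283 = 70697833/3387168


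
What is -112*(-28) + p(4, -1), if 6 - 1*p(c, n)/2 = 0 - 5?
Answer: 3158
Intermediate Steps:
p(c, n) = 22 (p(c, n) = 12 - 2*(0 - 5) = 12 - 2*(-5) = 12 + 10 = 22)
-112*(-28) + p(4, -1) = -112*(-28) + 22 = 3136 + 22 = 3158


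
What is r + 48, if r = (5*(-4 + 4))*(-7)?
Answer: 48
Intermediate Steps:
r = 0 (r = (5*0)*(-7) = 0*(-7) = 0)
r + 48 = 0 + 48 = 48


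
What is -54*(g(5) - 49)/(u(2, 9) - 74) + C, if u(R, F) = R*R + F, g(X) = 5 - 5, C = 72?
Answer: 1746/61 ≈ 28.623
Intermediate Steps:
g(X) = 0
u(R, F) = F + R² (u(R, F) = R² + F = F + R²)
-54*(g(5) - 49)/(u(2, 9) - 74) + C = -54*(0 - 49)/((9 + 2²) - 74) + 72 = -(-2646)/((9 + 4) - 74) + 72 = -(-2646)/(13 - 74) + 72 = -(-2646)/(-61) + 72 = -(-2646)*(-1)/61 + 72 = -54*49/61 + 72 = -2646/61 + 72 = 1746/61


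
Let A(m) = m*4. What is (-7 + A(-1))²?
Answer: 121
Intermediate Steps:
A(m) = 4*m
(-7 + A(-1))² = (-7 + 4*(-1))² = (-7 - 4)² = (-11)² = 121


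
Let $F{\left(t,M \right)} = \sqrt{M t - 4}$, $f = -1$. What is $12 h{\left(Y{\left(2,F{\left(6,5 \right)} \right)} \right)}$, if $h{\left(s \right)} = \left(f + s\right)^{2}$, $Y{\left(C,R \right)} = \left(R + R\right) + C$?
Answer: $1260 + 48 \sqrt{26} \approx 1504.8$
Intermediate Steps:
$F{\left(t,M \right)} = \sqrt{-4 + M t}$
$Y{\left(C,R \right)} = C + 2 R$ ($Y{\left(C,R \right)} = 2 R + C = C + 2 R$)
$h{\left(s \right)} = \left(-1 + s\right)^{2}$
$12 h{\left(Y{\left(2,F{\left(6,5 \right)} \right)} \right)} = 12 \left(-1 + \left(2 + 2 \sqrt{-4 + 5 \cdot 6}\right)\right)^{2} = 12 \left(-1 + \left(2 + 2 \sqrt{-4 + 30}\right)\right)^{2} = 12 \left(-1 + \left(2 + 2 \sqrt{26}\right)\right)^{2} = 12 \left(1 + 2 \sqrt{26}\right)^{2}$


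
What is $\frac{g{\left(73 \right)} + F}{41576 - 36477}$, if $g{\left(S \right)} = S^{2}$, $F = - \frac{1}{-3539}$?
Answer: $\frac{18859332}{18045361} \approx 1.0451$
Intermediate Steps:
$F = \frac{1}{3539}$ ($F = \left(-1\right) \left(- \frac{1}{3539}\right) = \frac{1}{3539} \approx 0.00028257$)
$\frac{g{\left(73 \right)} + F}{41576 - 36477} = \frac{73^{2} + \frac{1}{3539}}{41576 - 36477} = \frac{5329 + \frac{1}{3539}}{5099} = \frac{18859332}{3539} \cdot \frac{1}{5099} = \frac{18859332}{18045361}$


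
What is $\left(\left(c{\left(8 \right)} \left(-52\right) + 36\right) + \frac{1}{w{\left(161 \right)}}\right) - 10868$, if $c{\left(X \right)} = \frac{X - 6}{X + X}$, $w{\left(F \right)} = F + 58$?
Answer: $- \frac{4747261}{438} \approx -10839.0$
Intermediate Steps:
$w{\left(F \right)} = 58 + F$
$c{\left(X \right)} = \frac{-6 + X}{2 X}$
$\left(\left(c{\left(8 \right)} \left(-52\right) + 36\right) + \frac{1}{w{\left(161 \right)}}\right) - 10868 = \left(\left(\frac{-6 + 8}{2 \cdot 8} \left(-52\right) + 36\right) + \frac{1}{58 + 161}\right) - 10868 = \left(\left(\frac{1}{2} \cdot \frac{1}{8} \cdot 2 \left(-52\right) + 36\right) + \frac{1}{219}\right) - 10868 = \left(\left(\frac{1}{8} \left(-52\right) + 36\right) + \frac{1}{219}\right) - 10868 = \left(\left(- \frac{13}{2} + 36\right) + \frac{1}{219}\right) - 10868 = \left(\frac{59}{2} + \frac{1}{219}\right) - 10868 = \frac{12923}{438} - 10868 = - \frac{4747261}{438}$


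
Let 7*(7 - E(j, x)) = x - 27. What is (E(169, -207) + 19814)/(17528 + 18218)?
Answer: 138981/250222 ≈ 0.55543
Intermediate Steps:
E(j, x) = 76/7 - x/7 (E(j, x) = 7 - (x - 27)/7 = 7 - (-27 + x)/7 = 7 + (27/7 - x/7) = 76/7 - x/7)
(E(169, -207) + 19814)/(17528 + 18218) = ((76/7 - ⅐*(-207)) + 19814)/(17528 + 18218) = ((76/7 + 207/7) + 19814)/35746 = (283/7 + 19814)*(1/35746) = (138981/7)*(1/35746) = 138981/250222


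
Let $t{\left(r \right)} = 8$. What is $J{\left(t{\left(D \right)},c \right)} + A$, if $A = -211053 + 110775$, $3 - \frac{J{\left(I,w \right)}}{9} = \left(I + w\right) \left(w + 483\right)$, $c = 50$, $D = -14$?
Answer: $-378477$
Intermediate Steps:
$J{\left(I,w \right)} = 27 - 9 \left(483 + w\right) \left(I + w\right)$ ($J{\left(I,w \right)} = 27 - 9 \left(I + w\right) \left(w + 483\right) = 27 - 9 \left(I + w\right) \left(483 + w\right) = 27 - 9 \left(483 + w\right) \left(I + w\right)$)
$A = -100278$
$J{\left(t{\left(D \right)},c \right)} + A = \left(27 - 34776 - 217350 - 9 \cdot 50^{2} - 72 \cdot 50\right) - 100278 = \left(27 - 34776 - 217350 - 22500 - 3600\right) - 100278 = -278199 - 100278 = -378477$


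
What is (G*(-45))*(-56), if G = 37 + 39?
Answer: 191520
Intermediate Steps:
G = 76
(G*(-45))*(-56) = (76*(-45))*(-56) = -3420*(-56) = 191520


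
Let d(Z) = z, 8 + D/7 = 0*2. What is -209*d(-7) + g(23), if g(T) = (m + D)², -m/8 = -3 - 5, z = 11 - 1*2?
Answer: -1817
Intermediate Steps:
z = 9 (z = 11 - 2 = 9)
D = -56 (D = -56 + 7*(0*2) = -56 + 7*0 = -56 + 0 = -56)
d(Z) = 9
m = 64 (m = -8*(-3 - 5) = -8*(-8) = 64)
g(T) = 64 (g(T) = (64 - 56)² = 8² = 64)
-209*d(-7) + g(23) = -209*9 + 64 = -1881 + 64 = -1817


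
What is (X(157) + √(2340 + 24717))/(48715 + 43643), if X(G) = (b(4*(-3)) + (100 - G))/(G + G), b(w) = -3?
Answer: -5/2416701 + √27057/92358 ≈ 0.0017789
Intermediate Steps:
X(G) = (97 - G)/(2*G) (X(G) = (-3 + (100 - G))/(G + G) = (97 - G)/((2*G)) = (97 - G)*(1/(2*G)) = (97 - G)/(2*G))
(X(157) + √(2340 + 24717))/(48715 + 43643) = ((½)*(97 - 1*157)/157 + √(2340 + 24717))/(48715 + 43643) = ((½)*(1/157)*(97 - 157) + √27057)/92358 = ((½)*(1/157)*(-60) + √27057)*(1/92358) = (-30/157 + √27057)*(1/92358) = -5/2416701 + √27057/92358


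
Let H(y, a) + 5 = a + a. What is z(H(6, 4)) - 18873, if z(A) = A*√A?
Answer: -18873 + 3*√3 ≈ -18868.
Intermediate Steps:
H(y, a) = -5 + 2*a (H(y, a) = -5 + (a + a) = -5 + 2*a)
z(A) = A^(3/2)
z(H(6, 4)) - 18873 = (-5 + 2*4)^(3/2) - 18873 = (-5 + 8)^(3/2) - 18873 = 3^(3/2) - 18873 = 3*√3 - 18873 = -18873 + 3*√3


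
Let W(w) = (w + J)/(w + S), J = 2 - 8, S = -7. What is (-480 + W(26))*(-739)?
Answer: 6724900/19 ≈ 3.5394e+5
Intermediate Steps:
J = -6
W(w) = (-6 + w)/(-7 + w) (W(w) = (w - 6)/(w - 7) = (-6 + w)/(-7 + w))
(-480 + W(26))*(-739) = (-480 + (-6 + 26)/(-7 + 26))*(-739) = (-480 + 20/19)*(-739) = -9100/19*(-739) = 6724900/19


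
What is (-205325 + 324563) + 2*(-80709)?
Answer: -42180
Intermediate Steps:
(-205325 + 324563) + 2*(-80709) = 119238 - 161418 = -42180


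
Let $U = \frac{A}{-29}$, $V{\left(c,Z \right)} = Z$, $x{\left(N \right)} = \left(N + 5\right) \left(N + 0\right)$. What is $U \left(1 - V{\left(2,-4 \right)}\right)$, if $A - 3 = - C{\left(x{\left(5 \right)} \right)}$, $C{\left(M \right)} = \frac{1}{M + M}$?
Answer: $- \frac{299}{580} \approx -0.51552$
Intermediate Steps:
$x{\left(N \right)} = N \left(5 + N\right)$ ($x{\left(N \right)} = \left(5 + N\right) N = N \left(5 + N\right)$)
$C{\left(M \right)} = \frac{1}{2 M}$
$A = \frac{299}{100}$ ($A = 3 - \frac{1}{2 \cdot 5 \left(5 + 5\right)} = 3 - \frac{1}{2 \cdot 5 \cdot 10} = 3 - \frac{1}{2 \cdot 50} = 3 - \frac{1}{2} \cdot \frac{1}{50} = 3 - \frac{1}{100} = \frac{299}{100} \approx 2.99$)
$U = - \frac{299}{2900}$ ($U = \frac{299}{100 \left(-29\right)} = \frac{299}{100} \left(- \frac{1}{29}\right) = - \frac{299}{2900} \approx -0.1031$)
$U \left(1 - V{\left(2,-4 \right)}\right) = - \frac{299 \left(1 - -4\right)}{2900} = - \frac{299 \left(1 + 4\right)}{2900} = \left(- \frac{299}{2900}\right) 5 = - \frac{299}{580}$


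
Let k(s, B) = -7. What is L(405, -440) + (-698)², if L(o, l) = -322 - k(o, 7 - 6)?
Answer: 486889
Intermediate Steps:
L(o, l) = -315 (L(o, l) = -322 - 1*(-7) = -322 + 7 = -315)
L(405, -440) + (-698)² = -315 + (-698)² = -315 + 487204 = 486889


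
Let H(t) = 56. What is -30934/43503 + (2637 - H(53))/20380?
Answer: -518153677/886591140 ≈ -0.58443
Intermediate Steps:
-30934/43503 + (2637 - H(53))/20380 = -30934/43503 + (2637 - 1*56)/20380 = -30934*1/43503 + (2637 - 56)*(1/20380) = -30934/43503 + 2581*(1/20380) = -30934/43503 + 2581/20380 = -518153677/886591140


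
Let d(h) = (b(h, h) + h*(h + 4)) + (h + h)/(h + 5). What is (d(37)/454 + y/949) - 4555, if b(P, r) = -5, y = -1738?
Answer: -41198976461/9047766 ≈ -4553.5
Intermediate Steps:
d(h) = -5 + h*(4 + h) + 2*h/(5 + h) (d(h) = (-5 + h*(h + 4)) + (h + h)/(h + 5) = (-5 + h*(4 + h)) + (2*h)/(5 + h) = (-5 + h*(4 + h)) + 2*h/(5 + h) = -5 + h*(4 + h) + 2*h/(5 + h))
(d(37)/454 + y/949) - 4555 = (((-25 + 37³ + 9*37² + 17*37)/(5 + 37))/454 - 1738/949) - 4555 = (((-25 + 50653 + 9*1369 + 629)/42)*(1/454) - 1738*1/949) - 4555 = (((-25 + 50653 + 12321 + 629)/42)*(1/454) - 1738/949) - 4555 = (((1/42)*63578)*(1/454) - 1738/949) - 4555 = ((31789/21)*(1/454) - 1738/949) - 4555 = (31789/9534 - 1738/949) - 4555 = 13597669/9047766 - 4555 = -41198976461/9047766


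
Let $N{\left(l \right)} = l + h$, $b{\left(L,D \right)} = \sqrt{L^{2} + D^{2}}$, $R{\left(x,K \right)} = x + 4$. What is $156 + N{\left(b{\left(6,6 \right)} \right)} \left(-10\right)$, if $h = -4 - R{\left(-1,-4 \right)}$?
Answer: $226 - 60 \sqrt{2} \approx 141.15$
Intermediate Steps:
$R{\left(x,K \right)} = 4 + x$
$b{\left(L,D \right)} = \sqrt{D^{2} + L^{2}}$
$h = -7$ ($h = -4 - \left(4 - 1\right) = -4 - 3 = -7$)
$N{\left(l \right)} = -7 + l$ ($N{\left(l \right)} = l - 7 = -7 + l$)
$156 + N{\left(b{\left(6,6 \right)} \right)} \left(-10\right) = 156 + \left(-7 + \sqrt{6^{2} + 6^{2}}\right) \left(-10\right) = 156 + \left(-7 + \sqrt{36 + 36}\right) \left(-10\right) = 156 + \left(-7 + \sqrt{72}\right) \left(-10\right) = 156 + \left(-7 + 6 \sqrt{2}\right) \left(-10\right) = 156 + \left(70 - 60 \sqrt{2}\right) = 226 - 60 \sqrt{2}$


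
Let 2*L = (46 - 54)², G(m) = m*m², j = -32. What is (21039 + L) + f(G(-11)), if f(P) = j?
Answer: 21039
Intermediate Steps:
G(m) = m³
f(P) = -32
L = 32 (L = (46 - 54)²/2 = (½)*(-8)² = (½)*64 = 32)
(21039 + L) + f(G(-11)) = (21039 + 32) - 32 = 21071 - 32 = 21039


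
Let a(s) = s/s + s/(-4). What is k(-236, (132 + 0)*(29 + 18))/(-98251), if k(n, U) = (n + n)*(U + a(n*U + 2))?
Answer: 175697516/98251 ≈ 1788.3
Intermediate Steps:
a(s) = 1 - s/4 (a(s) = 1 + s*(-¼) = 1 - s/4)
k(n, U) = 2*n*(½ + U - U*n/4) (k(n, U) = (n + n)*(U + (1 - (n*U + 2)/4)) = (2*n)*(U + (1 - (U*n + 2)/4)) = (2*n)*(U + (1 - (2 + U*n)/4)) = (2*n)*(U + (1 + (-½ - U*n/4))) = (2*n)*(U + (½ - U*n/4)) = (2*n)*(½ + U - U*n/4) = 2*n*(½ + U - U*n/4))
k(-236, (132 + 0)*(29 + 18))/(-98251) = ((½)*(-236)*(2 + 4*((132 + 0)*(29 + 18)) - 1*(132 + 0)*(29 + 18)*(-236)))/(-98251) = ((½)*(-236)*(2 + 4*(132*47) - 1*132*47*(-236)))*(-1/98251) = ((½)*(-236)*(2 + 4*6204 - 1*6204*(-236)))*(-1/98251) = ((½)*(-236)*(2 + 24816 + 1464144))*(-1/98251) = ((½)*(-236)*1488962)*(-1/98251) = -175697516*(-1/98251) = 175697516/98251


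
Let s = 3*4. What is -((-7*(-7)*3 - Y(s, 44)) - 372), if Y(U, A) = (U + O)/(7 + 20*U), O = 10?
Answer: 55597/247 ≈ 225.09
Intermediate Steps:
s = 12
Y(U, A) = (10 + U)/(7 + 20*U) (Y(U, A) = (U + 10)/(7 + 20*U) = (10 + U)/(7 + 20*U))
-((-7*(-7)*3 - Y(s, 44)) - 372) = -((-7*(-7)*3 - (10 + 12)/(7 + 20*12)) - 372) = -((49*3 - 22/(7 + 240)) - 372) = -((147 - 22/247) - 372) = -(36287/247 - 372) = -1*(-55597/247) = 55597/247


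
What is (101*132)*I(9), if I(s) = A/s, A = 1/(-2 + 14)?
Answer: 1111/9 ≈ 123.44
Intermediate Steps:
A = 1/12 ≈ 0.083333
I(s) = 1/(12*s)
(101*132)*I(9) = (101*132)*((1/12)/9) = 13332*((1/12)*(⅑)) = 13332*(1/108) = 1111/9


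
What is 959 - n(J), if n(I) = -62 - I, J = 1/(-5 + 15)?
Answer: 10211/10 ≈ 1021.1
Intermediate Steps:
J = ⅒ (J = 1/10 = ⅒ ≈ 0.10000)
959 - n(J) = 959 - (-62 - 1*⅒) = 959 - (-62 - ⅒) = 959 - 1*(-621/10) = 959 + 621/10 = 10211/10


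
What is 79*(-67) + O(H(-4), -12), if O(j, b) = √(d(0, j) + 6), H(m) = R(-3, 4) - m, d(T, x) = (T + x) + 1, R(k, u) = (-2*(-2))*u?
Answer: -5293 + 3*√3 ≈ -5287.8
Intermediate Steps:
R(k, u) = 4*u
d(T, x) = 1 + T + x
H(m) = 16 - m (H(m) = 4*4 - m = 16 - m)
O(j, b) = √(7 + j) (O(j, b) = √((1 + 0 + j) + 6) = √((1 + j) + 6) = √(7 + j))
79*(-67) + O(H(-4), -12) = 79*(-67) + √(7 + (16 - 1*(-4))) = -5293 + √(7 + (16 + 4)) = -5293 + √(7 + 20) = -5293 + √27 = -5293 + 3*√3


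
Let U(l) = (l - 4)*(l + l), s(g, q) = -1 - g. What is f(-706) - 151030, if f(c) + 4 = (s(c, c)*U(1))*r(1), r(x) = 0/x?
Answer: -151034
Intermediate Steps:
U(l) = 2*l*(-4 + l) (U(l) = (-4 + l)*(2*l) = 2*l*(-4 + l))
r(x) = 0
f(c) = -4 (f(c) = -4 + ((-1 - c)*(2*1*(-4 + 1)))*0 = -4 + ((-1 - c)*(2*1*(-3)))*0 = -4 + ((-1 - c)*(-6))*0 = -4 + (6 + 6*c)*0 = -4 + 0 = -4)
f(-706) - 151030 = -4 - 151030 = -151034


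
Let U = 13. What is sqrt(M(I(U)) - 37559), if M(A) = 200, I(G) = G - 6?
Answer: 3*I*sqrt(4151) ≈ 193.28*I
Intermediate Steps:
I(G) = -6 + G
sqrt(M(I(U)) - 37559) = sqrt(200 - 37559) = sqrt(-37359) = 3*I*sqrt(4151)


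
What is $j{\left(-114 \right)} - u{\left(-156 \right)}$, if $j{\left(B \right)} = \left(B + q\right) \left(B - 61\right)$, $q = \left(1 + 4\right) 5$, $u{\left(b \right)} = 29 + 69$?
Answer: $15477$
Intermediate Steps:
$u{\left(b \right)} = 98$
$q = 25$ ($q = 5 \cdot 5 = 25$)
$j{\left(B \right)} = \left(-61 + B\right) \left(25 + B\right)$ ($j{\left(B \right)} = \left(B + 25\right) \left(B - 61\right) = \left(25 + B\right) \left(-61 + B\right) = \left(-61 + B\right) \left(25 + B\right)$)
$j{\left(-114 \right)} - u{\left(-156 \right)} = \left(-1525 + \left(-114\right)^{2} - -4104\right) - 98 = \left(-1525 + 12996 + 4104\right) - 98 = 15575 - 98 = 15477$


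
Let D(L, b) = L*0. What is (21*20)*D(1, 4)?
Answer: 0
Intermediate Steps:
D(L, b) = 0
(21*20)*D(1, 4) = (21*20)*0 = 420*0 = 0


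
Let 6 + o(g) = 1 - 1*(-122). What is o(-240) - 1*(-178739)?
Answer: 178856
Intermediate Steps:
o(g) = 117 (o(g) = -6 + (1 - 1*(-122)) = -6 + (1 + 122) = -6 + 123 = 117)
o(-240) - 1*(-178739) = 117 - 1*(-178739) = 117 + 178739 = 178856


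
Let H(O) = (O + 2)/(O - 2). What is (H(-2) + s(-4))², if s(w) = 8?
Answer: 64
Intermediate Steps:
H(O) = (2 + O)/(-2 + O)
(H(-2) + s(-4))² = ((2 - 2)/(-2 - 2) + 8)² = (0/(-4) + 8)² = (-¼*0 + 8)² = (0 + 8)² = 8² = 64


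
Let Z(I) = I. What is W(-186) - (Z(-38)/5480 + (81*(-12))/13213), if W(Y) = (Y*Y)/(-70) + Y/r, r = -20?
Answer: -122872787801/253425340 ≈ -484.85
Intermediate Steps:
W(Y) = -Y/20 - Y**2/70 (W(Y) = (Y*Y)/(-70) + Y/(-20) = Y**2*(-1/70) + Y*(-1/20) = -Y**2/70 - Y/20 = -Y/20 - Y**2/70)
W(-186) - (Z(-38)/5480 + (81*(-12))/13213) = (1/140)*(-186)*(-7 - 2*(-186)) - (-38/5480 + (81*(-12))/13213) = (1/140)*(-186)*(-7 + 372) - (-38*1/5480 - 972*1/13213) = (1/140)*(-186)*365 - (-19/2740 - 972/13213) = -6789/14 - 1*(-2914327/36203620) = -6789/14 + 2914327/36203620 = -122872787801/253425340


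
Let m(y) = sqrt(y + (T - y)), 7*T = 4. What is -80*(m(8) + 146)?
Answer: -11680 - 160*sqrt(7)/7 ≈ -11740.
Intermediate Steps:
T = 4/7 (T = (1/7)*4 = 4/7 ≈ 0.57143)
m(y) = 2*sqrt(7)/7 (m(y) = sqrt(y + (4/7 - y)) = sqrt(4/7) = 2*sqrt(7)/7)
-80*(m(8) + 146) = -80*(2*sqrt(7)/7 + 146) = -80*(146 + 2*sqrt(7)/7) = -11680 - 160*sqrt(7)/7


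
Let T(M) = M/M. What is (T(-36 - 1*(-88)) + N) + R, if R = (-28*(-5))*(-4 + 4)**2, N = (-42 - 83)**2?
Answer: 15626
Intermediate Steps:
N = 15625 (N = (-125)**2 = 15625)
T(M) = 1
R = 0 (R = 140*0**2 = 140*0 = 0)
(T(-36 - 1*(-88)) + N) + R = (1 + 15625) + 0 = 15626 + 0 = 15626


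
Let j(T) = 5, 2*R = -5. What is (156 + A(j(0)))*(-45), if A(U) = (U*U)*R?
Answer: -8415/2 ≈ -4207.5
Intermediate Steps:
R = -5/2 (R = (½)*(-5) = -5/2 ≈ -2.5000)
A(U) = -5*U²/2 (A(U) = (U*U)*(-5/2) = U²*(-5/2) = -5*U²/2)
(156 + A(j(0)))*(-45) = (156 - 5/2*5²)*(-45) = (156 - 5/2*25)*(-45) = (156 - 125/2)*(-45) = (187/2)*(-45) = -8415/2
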